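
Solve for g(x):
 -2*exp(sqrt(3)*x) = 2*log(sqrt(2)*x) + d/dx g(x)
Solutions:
 g(x) = C1 - 2*x*log(x) + x*(2 - log(2)) - 2*sqrt(3)*exp(sqrt(3)*x)/3


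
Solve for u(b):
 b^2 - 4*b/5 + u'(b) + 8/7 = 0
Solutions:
 u(b) = C1 - b^3/3 + 2*b^2/5 - 8*b/7


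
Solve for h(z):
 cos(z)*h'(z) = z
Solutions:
 h(z) = C1 + Integral(z/cos(z), z)


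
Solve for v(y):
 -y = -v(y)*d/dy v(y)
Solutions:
 v(y) = -sqrt(C1 + y^2)
 v(y) = sqrt(C1 + y^2)


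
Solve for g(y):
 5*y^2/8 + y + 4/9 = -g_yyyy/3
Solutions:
 g(y) = C1 + C2*y + C3*y^2 + C4*y^3 - y^6/192 - y^5/40 - y^4/18


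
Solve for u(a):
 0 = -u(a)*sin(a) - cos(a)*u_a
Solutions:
 u(a) = C1*cos(a)


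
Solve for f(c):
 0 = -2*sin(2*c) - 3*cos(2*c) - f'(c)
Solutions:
 f(c) = C1 - 3*sin(2*c)/2 + cos(2*c)


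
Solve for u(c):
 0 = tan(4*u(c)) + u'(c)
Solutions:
 u(c) = -asin(C1*exp(-4*c))/4 + pi/4
 u(c) = asin(C1*exp(-4*c))/4


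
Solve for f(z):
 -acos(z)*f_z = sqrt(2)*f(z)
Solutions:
 f(z) = C1*exp(-sqrt(2)*Integral(1/acos(z), z))


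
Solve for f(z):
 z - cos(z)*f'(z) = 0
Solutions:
 f(z) = C1 + Integral(z/cos(z), z)


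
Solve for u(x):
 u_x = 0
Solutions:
 u(x) = C1


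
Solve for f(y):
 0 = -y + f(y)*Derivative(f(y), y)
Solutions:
 f(y) = -sqrt(C1 + y^2)
 f(y) = sqrt(C1 + y^2)


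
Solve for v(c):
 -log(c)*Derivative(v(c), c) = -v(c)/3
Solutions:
 v(c) = C1*exp(li(c)/3)


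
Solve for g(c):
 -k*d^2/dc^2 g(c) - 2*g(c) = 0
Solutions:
 g(c) = C1*exp(-sqrt(2)*c*sqrt(-1/k)) + C2*exp(sqrt(2)*c*sqrt(-1/k))


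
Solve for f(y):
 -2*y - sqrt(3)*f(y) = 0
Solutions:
 f(y) = -2*sqrt(3)*y/3


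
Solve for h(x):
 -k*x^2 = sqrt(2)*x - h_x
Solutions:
 h(x) = C1 + k*x^3/3 + sqrt(2)*x^2/2


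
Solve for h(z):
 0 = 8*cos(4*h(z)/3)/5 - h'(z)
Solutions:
 -8*z/5 - 3*log(sin(4*h(z)/3) - 1)/8 + 3*log(sin(4*h(z)/3) + 1)/8 = C1


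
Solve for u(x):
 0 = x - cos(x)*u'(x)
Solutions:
 u(x) = C1 + Integral(x/cos(x), x)


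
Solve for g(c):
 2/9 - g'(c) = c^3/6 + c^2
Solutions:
 g(c) = C1 - c^4/24 - c^3/3 + 2*c/9


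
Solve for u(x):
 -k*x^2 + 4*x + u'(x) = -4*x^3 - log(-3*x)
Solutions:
 u(x) = C1 + k*x^3/3 - x^4 - 2*x^2 - x*log(-x) + x*(1 - log(3))


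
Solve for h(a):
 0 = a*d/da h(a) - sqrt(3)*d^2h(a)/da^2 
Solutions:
 h(a) = C1 + C2*erfi(sqrt(2)*3^(3/4)*a/6)


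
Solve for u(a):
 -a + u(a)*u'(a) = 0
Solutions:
 u(a) = -sqrt(C1 + a^2)
 u(a) = sqrt(C1 + a^2)


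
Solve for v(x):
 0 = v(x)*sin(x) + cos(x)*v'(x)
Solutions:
 v(x) = C1*cos(x)


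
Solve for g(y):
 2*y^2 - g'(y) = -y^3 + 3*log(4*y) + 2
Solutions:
 g(y) = C1 + y^4/4 + 2*y^3/3 - 3*y*log(y) - y*log(64) + y


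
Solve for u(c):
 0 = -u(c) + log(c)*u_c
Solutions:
 u(c) = C1*exp(li(c))


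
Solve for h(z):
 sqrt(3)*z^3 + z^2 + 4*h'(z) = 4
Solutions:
 h(z) = C1 - sqrt(3)*z^4/16 - z^3/12 + z


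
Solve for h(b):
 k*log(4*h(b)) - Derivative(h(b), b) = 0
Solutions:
 Integral(1/(log(_y) + 2*log(2)), (_y, h(b))) = C1 + b*k


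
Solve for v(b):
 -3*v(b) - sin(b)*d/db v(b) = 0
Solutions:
 v(b) = C1*(cos(b) + 1)^(3/2)/(cos(b) - 1)^(3/2)


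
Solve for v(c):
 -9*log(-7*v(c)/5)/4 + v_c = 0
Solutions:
 -4*Integral(1/(log(-_y) - log(5) + log(7)), (_y, v(c)))/9 = C1 - c


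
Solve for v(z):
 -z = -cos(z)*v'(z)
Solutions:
 v(z) = C1 + Integral(z/cos(z), z)


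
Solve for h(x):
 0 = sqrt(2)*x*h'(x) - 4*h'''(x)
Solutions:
 h(x) = C1 + Integral(C2*airyai(sqrt(2)*x/2) + C3*airybi(sqrt(2)*x/2), x)


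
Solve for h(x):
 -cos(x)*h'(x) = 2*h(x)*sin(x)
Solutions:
 h(x) = C1*cos(x)^2


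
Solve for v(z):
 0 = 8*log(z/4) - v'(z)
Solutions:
 v(z) = C1 + 8*z*log(z) - z*log(65536) - 8*z


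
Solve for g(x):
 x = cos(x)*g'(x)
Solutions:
 g(x) = C1 + Integral(x/cos(x), x)


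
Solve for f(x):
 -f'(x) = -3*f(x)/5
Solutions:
 f(x) = C1*exp(3*x/5)


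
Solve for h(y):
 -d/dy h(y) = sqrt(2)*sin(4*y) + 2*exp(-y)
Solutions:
 h(y) = C1 + sqrt(2)*cos(4*y)/4 + 2*exp(-y)


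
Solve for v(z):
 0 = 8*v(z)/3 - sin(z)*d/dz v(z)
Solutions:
 v(z) = C1*(cos(z) - 1)^(4/3)/(cos(z) + 1)^(4/3)


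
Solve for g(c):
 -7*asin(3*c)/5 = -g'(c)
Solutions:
 g(c) = C1 + 7*c*asin(3*c)/5 + 7*sqrt(1 - 9*c^2)/15


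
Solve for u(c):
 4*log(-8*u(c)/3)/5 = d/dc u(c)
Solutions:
 -5*Integral(1/(log(-_y) - log(3) + 3*log(2)), (_y, u(c)))/4 = C1 - c


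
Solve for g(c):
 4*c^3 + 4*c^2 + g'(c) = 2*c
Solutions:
 g(c) = C1 - c^4 - 4*c^3/3 + c^2


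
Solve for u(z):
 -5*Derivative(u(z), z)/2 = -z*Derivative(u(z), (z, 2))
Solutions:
 u(z) = C1 + C2*z^(7/2)


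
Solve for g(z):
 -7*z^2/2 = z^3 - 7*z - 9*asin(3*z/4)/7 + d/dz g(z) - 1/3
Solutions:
 g(z) = C1 - z^4/4 - 7*z^3/6 + 7*z^2/2 + 9*z*asin(3*z/4)/7 + z/3 + 3*sqrt(16 - 9*z^2)/7


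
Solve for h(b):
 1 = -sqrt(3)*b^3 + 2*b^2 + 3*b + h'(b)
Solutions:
 h(b) = C1 + sqrt(3)*b^4/4 - 2*b^3/3 - 3*b^2/2 + b


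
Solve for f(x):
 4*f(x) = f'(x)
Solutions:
 f(x) = C1*exp(4*x)


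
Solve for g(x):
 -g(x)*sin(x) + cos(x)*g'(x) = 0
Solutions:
 g(x) = C1/cos(x)


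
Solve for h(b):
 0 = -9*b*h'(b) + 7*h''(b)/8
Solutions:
 h(b) = C1 + C2*erfi(6*sqrt(7)*b/7)


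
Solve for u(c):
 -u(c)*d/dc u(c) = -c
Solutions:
 u(c) = -sqrt(C1 + c^2)
 u(c) = sqrt(C1 + c^2)


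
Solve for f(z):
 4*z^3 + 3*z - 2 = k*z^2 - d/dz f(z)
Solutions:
 f(z) = C1 + k*z^3/3 - z^4 - 3*z^2/2 + 2*z


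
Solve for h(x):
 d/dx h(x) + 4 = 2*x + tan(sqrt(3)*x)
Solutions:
 h(x) = C1 + x^2 - 4*x - sqrt(3)*log(cos(sqrt(3)*x))/3


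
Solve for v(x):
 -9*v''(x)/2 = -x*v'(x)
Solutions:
 v(x) = C1 + C2*erfi(x/3)


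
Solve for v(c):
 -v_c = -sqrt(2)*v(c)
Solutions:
 v(c) = C1*exp(sqrt(2)*c)


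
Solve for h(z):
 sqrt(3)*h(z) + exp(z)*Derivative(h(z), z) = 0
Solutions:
 h(z) = C1*exp(sqrt(3)*exp(-z))


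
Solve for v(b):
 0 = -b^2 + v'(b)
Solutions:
 v(b) = C1 + b^3/3


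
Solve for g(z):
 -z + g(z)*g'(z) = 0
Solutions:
 g(z) = -sqrt(C1 + z^2)
 g(z) = sqrt(C1 + z^2)


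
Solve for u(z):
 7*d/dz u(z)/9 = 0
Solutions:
 u(z) = C1


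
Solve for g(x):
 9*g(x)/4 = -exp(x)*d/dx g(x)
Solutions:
 g(x) = C1*exp(9*exp(-x)/4)


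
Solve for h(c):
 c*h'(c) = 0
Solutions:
 h(c) = C1


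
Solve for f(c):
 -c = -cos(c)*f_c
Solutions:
 f(c) = C1 + Integral(c/cos(c), c)


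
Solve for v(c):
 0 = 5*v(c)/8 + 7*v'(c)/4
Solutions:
 v(c) = C1*exp(-5*c/14)


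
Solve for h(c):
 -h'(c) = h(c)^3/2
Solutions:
 h(c) = -sqrt(-1/(C1 - c))
 h(c) = sqrt(-1/(C1 - c))


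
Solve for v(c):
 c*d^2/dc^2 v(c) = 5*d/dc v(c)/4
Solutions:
 v(c) = C1 + C2*c^(9/4)


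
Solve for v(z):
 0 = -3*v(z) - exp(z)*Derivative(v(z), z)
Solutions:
 v(z) = C1*exp(3*exp(-z))


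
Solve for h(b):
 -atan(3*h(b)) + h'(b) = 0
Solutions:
 Integral(1/atan(3*_y), (_y, h(b))) = C1 + b


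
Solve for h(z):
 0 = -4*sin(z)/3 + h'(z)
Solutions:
 h(z) = C1 - 4*cos(z)/3


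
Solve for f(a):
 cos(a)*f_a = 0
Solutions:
 f(a) = C1


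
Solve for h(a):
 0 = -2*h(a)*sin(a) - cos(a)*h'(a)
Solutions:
 h(a) = C1*cos(a)^2


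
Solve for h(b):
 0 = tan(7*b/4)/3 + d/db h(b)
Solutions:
 h(b) = C1 + 4*log(cos(7*b/4))/21


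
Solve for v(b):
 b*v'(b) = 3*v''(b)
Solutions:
 v(b) = C1 + C2*erfi(sqrt(6)*b/6)


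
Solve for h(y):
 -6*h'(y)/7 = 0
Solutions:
 h(y) = C1


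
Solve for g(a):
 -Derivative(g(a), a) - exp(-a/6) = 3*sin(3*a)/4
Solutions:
 g(a) = C1 + cos(3*a)/4 + 6*exp(-a/6)


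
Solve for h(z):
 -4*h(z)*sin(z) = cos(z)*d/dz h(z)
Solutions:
 h(z) = C1*cos(z)^4


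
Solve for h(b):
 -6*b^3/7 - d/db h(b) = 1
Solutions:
 h(b) = C1 - 3*b^4/14 - b


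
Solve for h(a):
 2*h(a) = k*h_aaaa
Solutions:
 h(a) = C1*exp(-2^(1/4)*a*(1/k)^(1/4)) + C2*exp(2^(1/4)*a*(1/k)^(1/4)) + C3*exp(-2^(1/4)*I*a*(1/k)^(1/4)) + C4*exp(2^(1/4)*I*a*(1/k)^(1/4))


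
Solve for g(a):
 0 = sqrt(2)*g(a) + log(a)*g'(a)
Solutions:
 g(a) = C1*exp(-sqrt(2)*li(a))


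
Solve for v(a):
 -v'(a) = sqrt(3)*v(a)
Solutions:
 v(a) = C1*exp(-sqrt(3)*a)


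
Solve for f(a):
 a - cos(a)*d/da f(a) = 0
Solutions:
 f(a) = C1 + Integral(a/cos(a), a)


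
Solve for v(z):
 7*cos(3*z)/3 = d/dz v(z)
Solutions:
 v(z) = C1 + 7*sin(3*z)/9


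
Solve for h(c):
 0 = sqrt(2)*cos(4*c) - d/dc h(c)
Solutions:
 h(c) = C1 + sqrt(2)*sin(4*c)/4


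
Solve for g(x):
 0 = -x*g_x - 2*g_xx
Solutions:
 g(x) = C1 + C2*erf(x/2)


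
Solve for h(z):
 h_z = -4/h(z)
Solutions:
 h(z) = -sqrt(C1 - 8*z)
 h(z) = sqrt(C1 - 8*z)


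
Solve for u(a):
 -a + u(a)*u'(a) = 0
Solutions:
 u(a) = -sqrt(C1 + a^2)
 u(a) = sqrt(C1 + a^2)


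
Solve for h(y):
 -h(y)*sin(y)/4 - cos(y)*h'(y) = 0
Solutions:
 h(y) = C1*cos(y)^(1/4)


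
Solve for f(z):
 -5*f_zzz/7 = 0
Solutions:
 f(z) = C1 + C2*z + C3*z^2


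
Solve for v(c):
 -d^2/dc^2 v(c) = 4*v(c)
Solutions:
 v(c) = C1*sin(2*c) + C2*cos(2*c)


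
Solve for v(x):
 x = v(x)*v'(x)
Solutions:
 v(x) = -sqrt(C1 + x^2)
 v(x) = sqrt(C1 + x^2)


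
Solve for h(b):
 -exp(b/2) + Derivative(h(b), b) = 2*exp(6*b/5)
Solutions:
 h(b) = C1 + 5*exp(6*b/5)/3 + 2*exp(b/2)


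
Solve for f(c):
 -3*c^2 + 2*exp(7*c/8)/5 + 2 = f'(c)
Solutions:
 f(c) = C1 - c^3 + 2*c + 16*exp(7*c/8)/35


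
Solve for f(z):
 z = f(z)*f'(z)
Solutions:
 f(z) = -sqrt(C1 + z^2)
 f(z) = sqrt(C1 + z^2)


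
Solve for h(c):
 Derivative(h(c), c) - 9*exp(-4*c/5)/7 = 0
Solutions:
 h(c) = C1 - 45*exp(-4*c/5)/28


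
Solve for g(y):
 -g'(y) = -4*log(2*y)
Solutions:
 g(y) = C1 + 4*y*log(y) - 4*y + y*log(16)


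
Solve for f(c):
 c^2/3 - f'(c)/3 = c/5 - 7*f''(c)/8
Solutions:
 f(c) = C1 + C2*exp(8*c/21) + c^3/3 + 93*c^2/40 + 1953*c/160


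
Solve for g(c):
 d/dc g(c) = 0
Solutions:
 g(c) = C1


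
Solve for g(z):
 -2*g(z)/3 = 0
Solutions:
 g(z) = 0


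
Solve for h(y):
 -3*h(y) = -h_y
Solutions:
 h(y) = C1*exp(3*y)


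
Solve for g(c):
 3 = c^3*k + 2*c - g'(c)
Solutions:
 g(c) = C1 + c^4*k/4 + c^2 - 3*c


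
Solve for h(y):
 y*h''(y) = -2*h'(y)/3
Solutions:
 h(y) = C1 + C2*y^(1/3)


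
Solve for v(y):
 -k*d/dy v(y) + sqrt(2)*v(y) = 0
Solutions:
 v(y) = C1*exp(sqrt(2)*y/k)


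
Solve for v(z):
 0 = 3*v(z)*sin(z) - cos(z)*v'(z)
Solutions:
 v(z) = C1/cos(z)^3


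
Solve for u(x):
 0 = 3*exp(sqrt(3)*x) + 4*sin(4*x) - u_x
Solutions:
 u(x) = C1 + sqrt(3)*exp(sqrt(3)*x) - cos(4*x)


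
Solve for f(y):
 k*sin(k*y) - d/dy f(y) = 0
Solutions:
 f(y) = C1 - cos(k*y)


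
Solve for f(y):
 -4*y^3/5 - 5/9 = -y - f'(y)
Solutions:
 f(y) = C1 + y^4/5 - y^2/2 + 5*y/9


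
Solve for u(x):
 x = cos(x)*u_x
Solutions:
 u(x) = C1 + Integral(x/cos(x), x)


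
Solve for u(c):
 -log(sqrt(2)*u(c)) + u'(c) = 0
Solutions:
 -2*Integral(1/(2*log(_y) + log(2)), (_y, u(c))) = C1 - c


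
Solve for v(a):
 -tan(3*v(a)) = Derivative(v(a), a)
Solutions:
 v(a) = -asin(C1*exp(-3*a))/3 + pi/3
 v(a) = asin(C1*exp(-3*a))/3


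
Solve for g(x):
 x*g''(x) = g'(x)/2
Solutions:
 g(x) = C1 + C2*x^(3/2)


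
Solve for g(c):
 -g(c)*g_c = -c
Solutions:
 g(c) = -sqrt(C1 + c^2)
 g(c) = sqrt(C1 + c^2)


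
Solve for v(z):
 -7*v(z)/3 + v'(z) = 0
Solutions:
 v(z) = C1*exp(7*z/3)


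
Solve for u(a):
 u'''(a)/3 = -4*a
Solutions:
 u(a) = C1 + C2*a + C3*a^2 - a^4/2


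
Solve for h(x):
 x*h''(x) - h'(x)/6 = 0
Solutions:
 h(x) = C1 + C2*x^(7/6)


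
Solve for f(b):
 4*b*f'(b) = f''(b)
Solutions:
 f(b) = C1 + C2*erfi(sqrt(2)*b)


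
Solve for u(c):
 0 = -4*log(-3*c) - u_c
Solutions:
 u(c) = C1 - 4*c*log(-c) + 4*c*(1 - log(3))


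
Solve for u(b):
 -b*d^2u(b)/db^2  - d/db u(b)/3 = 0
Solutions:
 u(b) = C1 + C2*b^(2/3)


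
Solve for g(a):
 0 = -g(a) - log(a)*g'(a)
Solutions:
 g(a) = C1*exp(-li(a))


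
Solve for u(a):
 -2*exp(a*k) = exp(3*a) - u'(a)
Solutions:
 u(a) = C1 + exp(3*a)/3 + 2*exp(a*k)/k


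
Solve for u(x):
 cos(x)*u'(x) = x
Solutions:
 u(x) = C1 + Integral(x/cos(x), x)


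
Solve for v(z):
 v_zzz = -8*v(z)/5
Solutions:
 v(z) = C3*exp(-2*5^(2/3)*z/5) + (C1*sin(sqrt(3)*5^(2/3)*z/5) + C2*cos(sqrt(3)*5^(2/3)*z/5))*exp(5^(2/3)*z/5)


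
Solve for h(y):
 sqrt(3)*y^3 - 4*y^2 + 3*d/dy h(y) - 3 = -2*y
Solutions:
 h(y) = C1 - sqrt(3)*y^4/12 + 4*y^3/9 - y^2/3 + y


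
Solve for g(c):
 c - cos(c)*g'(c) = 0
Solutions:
 g(c) = C1 + Integral(c/cos(c), c)


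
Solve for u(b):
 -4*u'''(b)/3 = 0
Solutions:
 u(b) = C1 + C2*b + C3*b^2


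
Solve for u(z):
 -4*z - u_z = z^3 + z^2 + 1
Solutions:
 u(z) = C1 - z^4/4 - z^3/3 - 2*z^2 - z


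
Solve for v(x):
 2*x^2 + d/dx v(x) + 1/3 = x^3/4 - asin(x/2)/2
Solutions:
 v(x) = C1 + x^4/16 - 2*x^3/3 - x*asin(x/2)/2 - x/3 - sqrt(4 - x^2)/2


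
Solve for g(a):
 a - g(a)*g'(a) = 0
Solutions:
 g(a) = -sqrt(C1 + a^2)
 g(a) = sqrt(C1 + a^2)


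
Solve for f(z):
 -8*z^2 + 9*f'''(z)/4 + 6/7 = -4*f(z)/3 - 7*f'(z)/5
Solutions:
 f(z) = C1*exp(-z*(-15*(1 + 13*sqrt(330)/225)^(1/3) + 7/(1 + 13*sqrt(330)/225)^(1/3))/45)*sin(sqrt(3)*z*(28/(8 + 104*sqrt(330)/225)^(1/3) + 15*(8 + 104*sqrt(330)/225)^(1/3))/90) + C2*exp(-z*(-15*(1 + 13*sqrt(330)/225)^(1/3) + 7/(1 + 13*sqrt(330)/225)^(1/3))/45)*cos(sqrt(3)*z*(28/(8 + 104*sqrt(330)/225)^(1/3) + 15*(8 + 104*sqrt(330)/225)^(1/3))/90) + C3*exp(2*z*(-15*(1 + 13*sqrt(330)/225)^(1/3) + 7/(1 + 13*sqrt(330)/225)^(1/3))/45) + 6*z^2 - 63*z/5 + 8811/700


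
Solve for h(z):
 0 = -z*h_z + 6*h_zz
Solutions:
 h(z) = C1 + C2*erfi(sqrt(3)*z/6)


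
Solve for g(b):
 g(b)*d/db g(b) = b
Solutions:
 g(b) = -sqrt(C1 + b^2)
 g(b) = sqrt(C1 + b^2)


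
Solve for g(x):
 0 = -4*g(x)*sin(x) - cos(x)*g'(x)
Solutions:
 g(x) = C1*cos(x)^4


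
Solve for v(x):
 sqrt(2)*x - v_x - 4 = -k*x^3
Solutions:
 v(x) = C1 + k*x^4/4 + sqrt(2)*x^2/2 - 4*x


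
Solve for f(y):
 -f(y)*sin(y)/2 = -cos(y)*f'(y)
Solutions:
 f(y) = C1/sqrt(cos(y))


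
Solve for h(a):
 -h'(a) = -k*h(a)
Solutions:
 h(a) = C1*exp(a*k)


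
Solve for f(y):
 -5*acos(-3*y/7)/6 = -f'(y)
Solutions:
 f(y) = C1 + 5*y*acos(-3*y/7)/6 + 5*sqrt(49 - 9*y^2)/18


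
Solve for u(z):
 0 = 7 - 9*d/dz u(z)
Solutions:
 u(z) = C1 + 7*z/9


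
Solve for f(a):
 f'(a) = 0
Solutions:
 f(a) = C1


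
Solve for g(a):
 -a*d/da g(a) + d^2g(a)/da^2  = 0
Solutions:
 g(a) = C1 + C2*erfi(sqrt(2)*a/2)


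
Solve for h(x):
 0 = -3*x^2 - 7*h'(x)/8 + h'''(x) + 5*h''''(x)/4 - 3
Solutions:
 h(x) = C1 + C2*exp(-x*(32*2^(2/3)/(15*sqrt(88473) + 4469)^(1/3) + 16 + 2^(1/3)*(15*sqrt(88473) + 4469)^(1/3))/60)*sin(2^(1/3)*sqrt(3)*x*(-(15*sqrt(88473) + 4469)^(1/3) + 32*2^(1/3)/(15*sqrt(88473) + 4469)^(1/3))/60) + C3*exp(-x*(32*2^(2/3)/(15*sqrt(88473) + 4469)^(1/3) + 16 + 2^(1/3)*(15*sqrt(88473) + 4469)^(1/3))/60)*cos(2^(1/3)*sqrt(3)*x*(-(15*sqrt(88473) + 4469)^(1/3) + 32*2^(1/3)/(15*sqrt(88473) + 4469)^(1/3))/60) + C4*exp(x*(-8 + 32*2^(2/3)/(15*sqrt(88473) + 4469)^(1/3) + 2^(1/3)*(15*sqrt(88473) + 4469)^(1/3))/30) - 8*x^3/7 - 552*x/49


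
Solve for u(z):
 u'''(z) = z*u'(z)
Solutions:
 u(z) = C1 + Integral(C2*airyai(z) + C3*airybi(z), z)


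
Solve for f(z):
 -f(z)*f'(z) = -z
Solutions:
 f(z) = -sqrt(C1 + z^2)
 f(z) = sqrt(C1 + z^2)


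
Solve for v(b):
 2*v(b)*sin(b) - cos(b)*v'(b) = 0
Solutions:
 v(b) = C1/cos(b)^2


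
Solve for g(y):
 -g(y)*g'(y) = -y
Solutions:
 g(y) = -sqrt(C1 + y^2)
 g(y) = sqrt(C1 + y^2)


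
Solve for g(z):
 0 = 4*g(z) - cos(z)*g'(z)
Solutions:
 g(z) = C1*(sin(z)^2 + 2*sin(z) + 1)/(sin(z)^2 - 2*sin(z) + 1)


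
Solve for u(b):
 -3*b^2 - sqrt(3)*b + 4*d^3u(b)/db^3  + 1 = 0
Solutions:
 u(b) = C1 + C2*b + C3*b^2 + b^5/80 + sqrt(3)*b^4/96 - b^3/24


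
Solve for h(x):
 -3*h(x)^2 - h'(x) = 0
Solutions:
 h(x) = 1/(C1 + 3*x)


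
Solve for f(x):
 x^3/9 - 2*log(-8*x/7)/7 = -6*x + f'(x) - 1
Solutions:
 f(x) = C1 + x^4/36 + 3*x^2 - 2*x*log(-x)/7 + x*(-6*log(2) + 2*log(7) + 9)/7


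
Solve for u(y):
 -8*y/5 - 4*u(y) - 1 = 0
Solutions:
 u(y) = -2*y/5 - 1/4


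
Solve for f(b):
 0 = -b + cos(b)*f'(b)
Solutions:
 f(b) = C1 + Integral(b/cos(b), b)


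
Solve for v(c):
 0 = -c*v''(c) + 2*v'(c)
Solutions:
 v(c) = C1 + C2*c^3


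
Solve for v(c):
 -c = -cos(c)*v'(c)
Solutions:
 v(c) = C1 + Integral(c/cos(c), c)


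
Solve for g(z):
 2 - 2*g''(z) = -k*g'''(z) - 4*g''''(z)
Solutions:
 g(z) = C1 + C2*z + C3*exp(z*(-k + sqrt(k^2 + 32))/8) + C4*exp(-z*(k + sqrt(k^2 + 32))/8) + z^2/2


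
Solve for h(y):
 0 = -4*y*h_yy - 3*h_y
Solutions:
 h(y) = C1 + C2*y^(1/4)


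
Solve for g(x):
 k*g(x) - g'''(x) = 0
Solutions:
 g(x) = C1*exp(k^(1/3)*x) + C2*exp(k^(1/3)*x*(-1 + sqrt(3)*I)/2) + C3*exp(-k^(1/3)*x*(1 + sqrt(3)*I)/2)


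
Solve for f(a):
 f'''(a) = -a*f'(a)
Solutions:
 f(a) = C1 + Integral(C2*airyai(-a) + C3*airybi(-a), a)


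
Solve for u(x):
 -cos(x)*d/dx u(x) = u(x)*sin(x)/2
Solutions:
 u(x) = C1*sqrt(cos(x))


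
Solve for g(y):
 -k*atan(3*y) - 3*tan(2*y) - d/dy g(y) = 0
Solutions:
 g(y) = C1 - k*(y*atan(3*y) - log(9*y^2 + 1)/6) + 3*log(cos(2*y))/2


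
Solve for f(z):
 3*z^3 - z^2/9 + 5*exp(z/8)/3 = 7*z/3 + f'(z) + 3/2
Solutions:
 f(z) = C1 + 3*z^4/4 - z^3/27 - 7*z^2/6 - 3*z/2 + 40*exp(z/8)/3


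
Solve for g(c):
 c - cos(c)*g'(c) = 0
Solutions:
 g(c) = C1 + Integral(c/cos(c), c)


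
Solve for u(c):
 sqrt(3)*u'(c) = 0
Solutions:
 u(c) = C1


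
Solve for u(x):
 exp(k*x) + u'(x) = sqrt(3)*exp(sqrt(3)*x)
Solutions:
 u(x) = C1 + exp(sqrt(3)*x) - exp(k*x)/k


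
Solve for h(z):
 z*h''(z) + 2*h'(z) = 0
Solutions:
 h(z) = C1 + C2/z


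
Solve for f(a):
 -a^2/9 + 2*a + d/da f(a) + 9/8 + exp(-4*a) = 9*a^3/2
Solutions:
 f(a) = C1 + 9*a^4/8 + a^3/27 - a^2 - 9*a/8 + exp(-4*a)/4


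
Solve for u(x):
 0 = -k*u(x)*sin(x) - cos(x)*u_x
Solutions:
 u(x) = C1*exp(k*log(cos(x)))


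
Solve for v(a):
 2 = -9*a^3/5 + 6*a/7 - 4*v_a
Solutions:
 v(a) = C1 - 9*a^4/80 + 3*a^2/28 - a/2


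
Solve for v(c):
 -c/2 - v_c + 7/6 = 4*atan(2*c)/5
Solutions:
 v(c) = C1 - c^2/4 - 4*c*atan(2*c)/5 + 7*c/6 + log(4*c^2 + 1)/5


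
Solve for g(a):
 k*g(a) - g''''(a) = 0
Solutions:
 g(a) = C1*exp(-a*k^(1/4)) + C2*exp(a*k^(1/4)) + C3*exp(-I*a*k^(1/4)) + C4*exp(I*a*k^(1/4))


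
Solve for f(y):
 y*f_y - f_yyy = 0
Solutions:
 f(y) = C1 + Integral(C2*airyai(y) + C3*airybi(y), y)


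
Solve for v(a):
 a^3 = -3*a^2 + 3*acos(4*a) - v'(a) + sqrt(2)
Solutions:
 v(a) = C1 - a^4/4 - a^3 + 3*a*acos(4*a) + sqrt(2)*a - 3*sqrt(1 - 16*a^2)/4


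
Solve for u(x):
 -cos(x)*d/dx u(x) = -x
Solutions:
 u(x) = C1 + Integral(x/cos(x), x)


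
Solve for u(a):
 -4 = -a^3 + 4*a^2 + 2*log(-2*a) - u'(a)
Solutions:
 u(a) = C1 - a^4/4 + 4*a^3/3 + 2*a*log(-a) + 2*a*(log(2) + 1)


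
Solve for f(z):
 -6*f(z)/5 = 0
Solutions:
 f(z) = 0


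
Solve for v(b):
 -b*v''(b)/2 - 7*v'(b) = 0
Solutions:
 v(b) = C1 + C2/b^13


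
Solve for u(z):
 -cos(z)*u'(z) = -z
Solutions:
 u(z) = C1 + Integral(z/cos(z), z)


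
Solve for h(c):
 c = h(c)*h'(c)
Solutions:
 h(c) = -sqrt(C1 + c^2)
 h(c) = sqrt(C1 + c^2)


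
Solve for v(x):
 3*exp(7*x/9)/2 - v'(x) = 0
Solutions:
 v(x) = C1 + 27*exp(7*x/9)/14


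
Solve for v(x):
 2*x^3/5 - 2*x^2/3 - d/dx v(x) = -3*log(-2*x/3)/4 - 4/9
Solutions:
 v(x) = C1 + x^4/10 - 2*x^3/9 + 3*x*log(-x)/4 + x*(-27*log(3) - 11 + 27*log(2))/36


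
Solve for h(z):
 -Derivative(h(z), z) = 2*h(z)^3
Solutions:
 h(z) = -sqrt(2)*sqrt(-1/(C1 - 2*z))/2
 h(z) = sqrt(2)*sqrt(-1/(C1 - 2*z))/2


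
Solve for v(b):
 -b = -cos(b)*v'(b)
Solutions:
 v(b) = C1 + Integral(b/cos(b), b)


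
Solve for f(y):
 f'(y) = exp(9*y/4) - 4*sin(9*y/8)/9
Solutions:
 f(y) = C1 + 4*exp(9*y/4)/9 + 32*cos(9*y/8)/81


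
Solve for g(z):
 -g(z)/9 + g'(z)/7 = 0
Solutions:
 g(z) = C1*exp(7*z/9)


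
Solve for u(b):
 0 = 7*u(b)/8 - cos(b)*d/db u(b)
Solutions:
 u(b) = C1*(sin(b) + 1)^(7/16)/(sin(b) - 1)^(7/16)


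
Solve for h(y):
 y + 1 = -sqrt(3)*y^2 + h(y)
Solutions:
 h(y) = sqrt(3)*y^2 + y + 1


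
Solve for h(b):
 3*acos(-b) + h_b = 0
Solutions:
 h(b) = C1 - 3*b*acos(-b) - 3*sqrt(1 - b^2)


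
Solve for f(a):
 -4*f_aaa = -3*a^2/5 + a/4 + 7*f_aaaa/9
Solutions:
 f(a) = C1 + C2*a + C3*a^2 + C4*exp(-36*a/7) + a^5/400 - 29*a^4/5760 + 203*a^3/51840


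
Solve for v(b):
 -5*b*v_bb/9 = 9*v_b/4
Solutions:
 v(b) = C1 + C2/b^(61/20)


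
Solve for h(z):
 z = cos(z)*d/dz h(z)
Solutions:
 h(z) = C1 + Integral(z/cos(z), z)


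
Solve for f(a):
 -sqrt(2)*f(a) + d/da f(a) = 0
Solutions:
 f(a) = C1*exp(sqrt(2)*a)


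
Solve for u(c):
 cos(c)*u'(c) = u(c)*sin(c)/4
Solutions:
 u(c) = C1/cos(c)^(1/4)


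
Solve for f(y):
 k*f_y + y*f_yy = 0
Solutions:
 f(y) = C1 + y^(1 - re(k))*(C2*sin(log(y)*Abs(im(k))) + C3*cos(log(y)*im(k)))


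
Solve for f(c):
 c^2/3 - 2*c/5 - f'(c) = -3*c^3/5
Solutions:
 f(c) = C1 + 3*c^4/20 + c^3/9 - c^2/5


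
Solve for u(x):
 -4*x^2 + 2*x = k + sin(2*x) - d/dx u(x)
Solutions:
 u(x) = C1 + k*x + 4*x^3/3 - x^2 - cos(2*x)/2


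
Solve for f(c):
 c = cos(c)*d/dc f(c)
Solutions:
 f(c) = C1 + Integral(c/cos(c), c)


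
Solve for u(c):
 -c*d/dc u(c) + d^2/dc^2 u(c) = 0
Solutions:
 u(c) = C1 + C2*erfi(sqrt(2)*c/2)


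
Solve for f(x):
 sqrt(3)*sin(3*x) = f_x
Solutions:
 f(x) = C1 - sqrt(3)*cos(3*x)/3


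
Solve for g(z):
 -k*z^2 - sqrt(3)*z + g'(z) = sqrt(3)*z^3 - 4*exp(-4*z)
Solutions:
 g(z) = C1 + k*z^3/3 + sqrt(3)*z^4/4 + sqrt(3)*z^2/2 + exp(-4*z)


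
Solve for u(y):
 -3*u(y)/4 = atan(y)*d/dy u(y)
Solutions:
 u(y) = C1*exp(-3*Integral(1/atan(y), y)/4)


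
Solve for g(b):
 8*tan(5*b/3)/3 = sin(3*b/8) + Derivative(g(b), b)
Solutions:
 g(b) = C1 - 8*log(cos(5*b/3))/5 + 8*cos(3*b/8)/3


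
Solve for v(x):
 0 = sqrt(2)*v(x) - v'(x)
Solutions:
 v(x) = C1*exp(sqrt(2)*x)


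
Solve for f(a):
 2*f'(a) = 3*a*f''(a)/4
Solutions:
 f(a) = C1 + C2*a^(11/3)


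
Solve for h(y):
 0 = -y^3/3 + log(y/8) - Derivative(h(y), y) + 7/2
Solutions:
 h(y) = C1 - y^4/12 + y*log(y) - y*log(8) + 5*y/2


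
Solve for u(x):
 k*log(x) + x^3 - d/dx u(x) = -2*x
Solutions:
 u(x) = C1 + k*x*log(x) - k*x + x^4/4 + x^2


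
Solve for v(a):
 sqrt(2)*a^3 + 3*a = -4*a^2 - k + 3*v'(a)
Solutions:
 v(a) = C1 + sqrt(2)*a^4/12 + 4*a^3/9 + a^2/2 + a*k/3


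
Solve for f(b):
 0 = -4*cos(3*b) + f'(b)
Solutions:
 f(b) = C1 + 4*sin(3*b)/3


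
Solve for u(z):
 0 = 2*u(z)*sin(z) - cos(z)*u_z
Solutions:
 u(z) = C1/cos(z)^2


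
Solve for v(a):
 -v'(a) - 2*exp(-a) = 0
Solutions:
 v(a) = C1 + 2*exp(-a)


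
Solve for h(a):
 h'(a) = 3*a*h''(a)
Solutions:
 h(a) = C1 + C2*a^(4/3)


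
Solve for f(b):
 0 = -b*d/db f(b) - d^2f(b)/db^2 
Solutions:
 f(b) = C1 + C2*erf(sqrt(2)*b/2)


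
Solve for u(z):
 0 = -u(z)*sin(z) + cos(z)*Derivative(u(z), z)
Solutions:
 u(z) = C1/cos(z)


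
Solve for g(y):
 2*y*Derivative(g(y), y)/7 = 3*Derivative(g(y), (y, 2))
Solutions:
 g(y) = C1 + C2*erfi(sqrt(21)*y/21)


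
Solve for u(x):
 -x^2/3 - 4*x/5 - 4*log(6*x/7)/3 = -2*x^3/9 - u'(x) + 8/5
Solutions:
 u(x) = C1 - x^4/18 + x^3/9 + 2*x^2/5 + 4*x*log(x)/3 - 4*x*log(7)/3 + 4*x/15 + 4*x*log(6)/3


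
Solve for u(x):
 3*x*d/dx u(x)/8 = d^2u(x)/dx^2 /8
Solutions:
 u(x) = C1 + C2*erfi(sqrt(6)*x/2)


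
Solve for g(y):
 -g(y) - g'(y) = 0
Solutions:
 g(y) = C1*exp(-y)


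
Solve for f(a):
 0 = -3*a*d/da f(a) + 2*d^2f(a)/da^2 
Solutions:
 f(a) = C1 + C2*erfi(sqrt(3)*a/2)


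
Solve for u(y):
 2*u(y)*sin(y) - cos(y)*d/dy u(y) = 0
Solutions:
 u(y) = C1/cos(y)^2


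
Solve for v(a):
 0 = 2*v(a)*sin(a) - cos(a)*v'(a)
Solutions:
 v(a) = C1/cos(a)^2


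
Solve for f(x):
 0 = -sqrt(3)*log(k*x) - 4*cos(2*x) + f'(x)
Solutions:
 f(x) = C1 + sqrt(3)*x*(log(k*x) - 1) + 2*sin(2*x)


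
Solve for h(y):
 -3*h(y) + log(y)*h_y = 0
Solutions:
 h(y) = C1*exp(3*li(y))


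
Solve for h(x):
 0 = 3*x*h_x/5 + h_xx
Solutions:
 h(x) = C1 + C2*erf(sqrt(30)*x/10)


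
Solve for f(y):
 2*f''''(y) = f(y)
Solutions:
 f(y) = C1*exp(-2^(3/4)*y/2) + C2*exp(2^(3/4)*y/2) + C3*sin(2^(3/4)*y/2) + C4*cos(2^(3/4)*y/2)


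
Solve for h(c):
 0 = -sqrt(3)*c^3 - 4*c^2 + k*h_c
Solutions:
 h(c) = C1 + sqrt(3)*c^4/(4*k) + 4*c^3/(3*k)


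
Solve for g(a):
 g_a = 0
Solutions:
 g(a) = C1


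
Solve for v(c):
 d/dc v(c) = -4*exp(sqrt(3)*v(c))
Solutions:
 v(c) = sqrt(3)*(2*log(1/(C1 + 4*c)) - log(3))/6


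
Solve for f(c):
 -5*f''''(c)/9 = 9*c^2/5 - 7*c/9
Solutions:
 f(c) = C1 + C2*c + C3*c^2 + C4*c^3 - 9*c^6/1000 + 7*c^5/600


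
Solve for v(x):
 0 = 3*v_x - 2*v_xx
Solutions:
 v(x) = C1 + C2*exp(3*x/2)


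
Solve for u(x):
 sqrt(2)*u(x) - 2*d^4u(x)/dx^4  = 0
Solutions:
 u(x) = C1*exp(-2^(7/8)*x/2) + C2*exp(2^(7/8)*x/2) + C3*sin(2^(7/8)*x/2) + C4*cos(2^(7/8)*x/2)


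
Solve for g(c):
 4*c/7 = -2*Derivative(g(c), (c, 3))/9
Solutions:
 g(c) = C1 + C2*c + C3*c^2 - 3*c^4/28


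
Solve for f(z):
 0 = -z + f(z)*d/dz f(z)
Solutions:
 f(z) = -sqrt(C1 + z^2)
 f(z) = sqrt(C1 + z^2)


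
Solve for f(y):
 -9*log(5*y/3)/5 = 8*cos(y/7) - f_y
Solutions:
 f(y) = C1 + 9*y*log(y)/5 - 9*y*log(3)/5 - 9*y/5 + 9*y*log(5)/5 + 56*sin(y/7)


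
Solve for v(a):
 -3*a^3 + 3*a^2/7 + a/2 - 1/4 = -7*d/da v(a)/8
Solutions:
 v(a) = C1 + 6*a^4/7 - 8*a^3/49 - 2*a^2/7 + 2*a/7


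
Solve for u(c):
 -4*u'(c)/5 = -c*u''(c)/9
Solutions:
 u(c) = C1 + C2*c^(41/5)


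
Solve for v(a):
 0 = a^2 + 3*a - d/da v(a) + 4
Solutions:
 v(a) = C1 + a^3/3 + 3*a^2/2 + 4*a


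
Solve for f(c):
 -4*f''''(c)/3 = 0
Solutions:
 f(c) = C1 + C2*c + C3*c^2 + C4*c^3


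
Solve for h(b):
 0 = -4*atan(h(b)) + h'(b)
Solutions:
 Integral(1/atan(_y), (_y, h(b))) = C1 + 4*b


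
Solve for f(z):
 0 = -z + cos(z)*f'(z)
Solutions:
 f(z) = C1 + Integral(z/cos(z), z)


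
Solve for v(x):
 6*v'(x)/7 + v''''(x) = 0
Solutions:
 v(x) = C1 + C4*exp(-6^(1/3)*7^(2/3)*x/7) + (C2*sin(2^(1/3)*3^(5/6)*7^(2/3)*x/14) + C3*cos(2^(1/3)*3^(5/6)*7^(2/3)*x/14))*exp(6^(1/3)*7^(2/3)*x/14)


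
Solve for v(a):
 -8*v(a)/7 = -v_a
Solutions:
 v(a) = C1*exp(8*a/7)


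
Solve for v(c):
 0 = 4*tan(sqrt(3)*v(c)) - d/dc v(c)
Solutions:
 v(c) = sqrt(3)*(pi - asin(C1*exp(4*sqrt(3)*c)))/3
 v(c) = sqrt(3)*asin(C1*exp(4*sqrt(3)*c))/3


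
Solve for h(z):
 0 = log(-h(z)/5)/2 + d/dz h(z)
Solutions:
 2*Integral(1/(log(-_y) - log(5)), (_y, h(z))) = C1 - z


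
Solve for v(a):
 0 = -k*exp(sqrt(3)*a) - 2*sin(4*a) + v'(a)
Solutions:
 v(a) = C1 + sqrt(3)*k*exp(sqrt(3)*a)/3 - cos(4*a)/2


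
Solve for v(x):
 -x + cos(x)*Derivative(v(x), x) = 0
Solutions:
 v(x) = C1 + Integral(x/cos(x), x)


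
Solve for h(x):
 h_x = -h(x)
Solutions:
 h(x) = C1*exp(-x)


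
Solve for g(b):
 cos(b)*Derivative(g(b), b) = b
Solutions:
 g(b) = C1 + Integral(b/cos(b), b)


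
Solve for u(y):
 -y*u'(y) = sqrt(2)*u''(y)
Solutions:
 u(y) = C1 + C2*erf(2^(1/4)*y/2)


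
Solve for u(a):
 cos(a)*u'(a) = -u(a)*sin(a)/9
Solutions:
 u(a) = C1*cos(a)^(1/9)


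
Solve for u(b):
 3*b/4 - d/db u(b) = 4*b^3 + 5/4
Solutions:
 u(b) = C1 - b^4 + 3*b^2/8 - 5*b/4


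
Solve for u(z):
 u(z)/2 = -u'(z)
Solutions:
 u(z) = C1*exp(-z/2)


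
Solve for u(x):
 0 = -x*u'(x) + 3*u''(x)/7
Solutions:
 u(x) = C1 + C2*erfi(sqrt(42)*x/6)


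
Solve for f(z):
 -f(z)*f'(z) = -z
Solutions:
 f(z) = -sqrt(C1 + z^2)
 f(z) = sqrt(C1 + z^2)


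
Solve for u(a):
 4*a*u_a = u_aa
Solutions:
 u(a) = C1 + C2*erfi(sqrt(2)*a)


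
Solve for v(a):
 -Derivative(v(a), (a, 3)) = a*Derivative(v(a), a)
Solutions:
 v(a) = C1 + Integral(C2*airyai(-a) + C3*airybi(-a), a)


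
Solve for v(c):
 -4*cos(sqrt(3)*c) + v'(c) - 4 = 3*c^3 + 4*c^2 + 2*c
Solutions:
 v(c) = C1 + 3*c^4/4 + 4*c^3/3 + c^2 + 4*c + 4*sqrt(3)*sin(sqrt(3)*c)/3


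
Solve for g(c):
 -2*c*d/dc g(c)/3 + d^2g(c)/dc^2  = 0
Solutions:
 g(c) = C1 + C2*erfi(sqrt(3)*c/3)


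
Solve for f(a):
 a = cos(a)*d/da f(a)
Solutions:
 f(a) = C1 + Integral(a/cos(a), a)


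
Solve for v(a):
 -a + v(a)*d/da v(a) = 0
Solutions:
 v(a) = -sqrt(C1 + a^2)
 v(a) = sqrt(C1 + a^2)


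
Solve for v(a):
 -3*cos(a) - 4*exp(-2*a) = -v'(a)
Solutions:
 v(a) = C1 + 3*sin(a) - 2*exp(-2*a)


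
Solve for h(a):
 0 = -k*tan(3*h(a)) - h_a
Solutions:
 h(a) = -asin(C1*exp(-3*a*k))/3 + pi/3
 h(a) = asin(C1*exp(-3*a*k))/3


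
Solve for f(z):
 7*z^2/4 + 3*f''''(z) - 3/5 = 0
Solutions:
 f(z) = C1 + C2*z + C3*z^2 + C4*z^3 - 7*z^6/4320 + z^4/120


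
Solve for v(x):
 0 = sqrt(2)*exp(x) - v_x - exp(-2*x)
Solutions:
 v(x) = C1 + sqrt(2)*exp(x) + exp(-2*x)/2


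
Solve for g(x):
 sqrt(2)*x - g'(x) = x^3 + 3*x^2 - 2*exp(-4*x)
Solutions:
 g(x) = C1 - x^4/4 - x^3 + sqrt(2)*x^2/2 - exp(-4*x)/2


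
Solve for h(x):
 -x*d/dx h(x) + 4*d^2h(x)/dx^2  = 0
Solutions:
 h(x) = C1 + C2*erfi(sqrt(2)*x/4)


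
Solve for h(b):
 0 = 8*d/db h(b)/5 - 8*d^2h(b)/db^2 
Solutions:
 h(b) = C1 + C2*exp(b/5)


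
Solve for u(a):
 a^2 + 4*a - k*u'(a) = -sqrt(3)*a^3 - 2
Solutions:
 u(a) = C1 + sqrt(3)*a^4/(4*k) + a^3/(3*k) + 2*a^2/k + 2*a/k


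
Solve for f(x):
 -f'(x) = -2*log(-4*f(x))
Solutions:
 -Integral(1/(log(-_y) + 2*log(2)), (_y, f(x)))/2 = C1 - x


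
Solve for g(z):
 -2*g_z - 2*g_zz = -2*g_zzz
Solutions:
 g(z) = C1 + C2*exp(z*(1 - sqrt(5))/2) + C3*exp(z*(1 + sqrt(5))/2)


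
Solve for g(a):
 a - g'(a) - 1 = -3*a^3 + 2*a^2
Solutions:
 g(a) = C1 + 3*a^4/4 - 2*a^3/3 + a^2/2 - a


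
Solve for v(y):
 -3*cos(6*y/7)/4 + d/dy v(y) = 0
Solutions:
 v(y) = C1 + 7*sin(6*y/7)/8


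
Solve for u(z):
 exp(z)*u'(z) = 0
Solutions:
 u(z) = C1


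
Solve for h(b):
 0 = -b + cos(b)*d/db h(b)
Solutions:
 h(b) = C1 + Integral(b/cos(b), b)


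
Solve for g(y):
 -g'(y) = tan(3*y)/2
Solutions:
 g(y) = C1 + log(cos(3*y))/6


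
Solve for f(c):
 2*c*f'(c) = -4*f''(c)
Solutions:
 f(c) = C1 + C2*erf(c/2)


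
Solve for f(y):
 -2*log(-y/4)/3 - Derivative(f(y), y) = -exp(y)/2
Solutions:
 f(y) = C1 - 2*y*log(-y)/3 + 2*y*(1 + 2*log(2))/3 + exp(y)/2


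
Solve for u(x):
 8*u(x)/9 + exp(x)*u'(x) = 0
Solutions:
 u(x) = C1*exp(8*exp(-x)/9)


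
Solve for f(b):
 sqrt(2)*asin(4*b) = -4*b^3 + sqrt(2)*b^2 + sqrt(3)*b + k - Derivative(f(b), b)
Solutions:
 f(b) = C1 - b^4 + sqrt(2)*b^3/3 + sqrt(3)*b^2/2 + b*k - sqrt(2)*(b*asin(4*b) + sqrt(1 - 16*b^2)/4)


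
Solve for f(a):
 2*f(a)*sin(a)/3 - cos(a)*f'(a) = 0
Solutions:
 f(a) = C1/cos(a)^(2/3)


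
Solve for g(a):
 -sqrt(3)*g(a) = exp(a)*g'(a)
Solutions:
 g(a) = C1*exp(sqrt(3)*exp(-a))


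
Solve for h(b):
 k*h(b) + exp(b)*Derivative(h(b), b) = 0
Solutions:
 h(b) = C1*exp(k*exp(-b))


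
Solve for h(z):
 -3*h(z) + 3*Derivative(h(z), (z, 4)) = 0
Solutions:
 h(z) = C1*exp(-z) + C2*exp(z) + C3*sin(z) + C4*cos(z)


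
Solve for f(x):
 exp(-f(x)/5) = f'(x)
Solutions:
 f(x) = 5*log(C1 + x/5)


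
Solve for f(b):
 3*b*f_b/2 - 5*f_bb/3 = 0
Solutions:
 f(b) = C1 + C2*erfi(3*sqrt(5)*b/10)


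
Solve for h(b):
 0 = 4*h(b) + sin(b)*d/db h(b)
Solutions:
 h(b) = C1*(cos(b)^2 + 2*cos(b) + 1)/(cos(b)^2 - 2*cos(b) + 1)


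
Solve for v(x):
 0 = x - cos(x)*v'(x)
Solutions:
 v(x) = C1 + Integral(x/cos(x), x)


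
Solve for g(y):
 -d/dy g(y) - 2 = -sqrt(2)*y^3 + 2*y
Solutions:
 g(y) = C1 + sqrt(2)*y^4/4 - y^2 - 2*y


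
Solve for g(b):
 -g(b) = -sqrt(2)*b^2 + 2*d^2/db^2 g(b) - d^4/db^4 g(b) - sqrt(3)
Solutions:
 g(b) = C1*exp(-b*sqrt(1 + sqrt(2))) + C2*exp(b*sqrt(1 + sqrt(2))) + C3*sin(b*sqrt(-1 + sqrt(2))) + C4*cos(b*sqrt(-1 + sqrt(2))) + sqrt(2)*b^2 - 4*sqrt(2) + sqrt(3)


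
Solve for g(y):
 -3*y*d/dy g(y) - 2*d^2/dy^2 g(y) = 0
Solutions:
 g(y) = C1 + C2*erf(sqrt(3)*y/2)


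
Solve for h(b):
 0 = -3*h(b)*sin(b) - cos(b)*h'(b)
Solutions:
 h(b) = C1*cos(b)^3


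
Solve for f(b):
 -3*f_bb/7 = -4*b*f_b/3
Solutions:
 f(b) = C1 + C2*erfi(sqrt(14)*b/3)


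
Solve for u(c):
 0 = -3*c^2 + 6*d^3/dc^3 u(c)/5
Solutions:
 u(c) = C1 + C2*c + C3*c^2 + c^5/24


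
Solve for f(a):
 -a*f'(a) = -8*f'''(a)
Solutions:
 f(a) = C1 + Integral(C2*airyai(a/2) + C3*airybi(a/2), a)


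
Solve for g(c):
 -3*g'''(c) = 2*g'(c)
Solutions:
 g(c) = C1 + C2*sin(sqrt(6)*c/3) + C3*cos(sqrt(6)*c/3)


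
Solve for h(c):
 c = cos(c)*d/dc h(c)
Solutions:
 h(c) = C1 + Integral(c/cos(c), c)


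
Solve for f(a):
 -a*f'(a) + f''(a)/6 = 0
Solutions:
 f(a) = C1 + C2*erfi(sqrt(3)*a)


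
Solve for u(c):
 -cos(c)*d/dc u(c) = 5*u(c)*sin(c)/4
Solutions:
 u(c) = C1*cos(c)^(5/4)


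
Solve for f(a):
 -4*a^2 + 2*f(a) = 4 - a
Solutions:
 f(a) = 2*a^2 - a/2 + 2


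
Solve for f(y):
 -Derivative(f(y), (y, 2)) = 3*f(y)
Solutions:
 f(y) = C1*sin(sqrt(3)*y) + C2*cos(sqrt(3)*y)


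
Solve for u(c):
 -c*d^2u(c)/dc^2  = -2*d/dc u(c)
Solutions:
 u(c) = C1 + C2*c^3


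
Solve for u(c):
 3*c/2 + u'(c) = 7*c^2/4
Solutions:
 u(c) = C1 + 7*c^3/12 - 3*c^2/4


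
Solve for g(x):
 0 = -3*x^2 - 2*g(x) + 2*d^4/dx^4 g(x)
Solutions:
 g(x) = C1*exp(-x) + C2*exp(x) + C3*sin(x) + C4*cos(x) - 3*x^2/2


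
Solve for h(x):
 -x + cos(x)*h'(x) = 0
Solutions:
 h(x) = C1 + Integral(x/cos(x), x)


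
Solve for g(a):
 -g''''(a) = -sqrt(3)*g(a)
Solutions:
 g(a) = C1*exp(-3^(1/8)*a) + C2*exp(3^(1/8)*a) + C3*sin(3^(1/8)*a) + C4*cos(3^(1/8)*a)


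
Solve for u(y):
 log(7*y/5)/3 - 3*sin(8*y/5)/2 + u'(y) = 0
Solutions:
 u(y) = C1 - y*log(y)/3 - y*log(7)/3 + y/3 + y*log(5)/3 - 15*cos(8*y/5)/16


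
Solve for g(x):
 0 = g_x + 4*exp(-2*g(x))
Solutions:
 g(x) = log(-sqrt(C1 - 8*x))
 g(x) = log(C1 - 8*x)/2


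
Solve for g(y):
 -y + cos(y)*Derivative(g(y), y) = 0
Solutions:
 g(y) = C1 + Integral(y/cos(y), y)


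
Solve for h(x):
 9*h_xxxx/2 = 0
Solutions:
 h(x) = C1 + C2*x + C3*x^2 + C4*x^3


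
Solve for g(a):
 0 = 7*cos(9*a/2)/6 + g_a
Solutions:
 g(a) = C1 - 7*sin(9*a/2)/27


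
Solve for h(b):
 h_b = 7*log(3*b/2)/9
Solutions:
 h(b) = C1 + 7*b*log(b)/9 - 7*b/9 - 7*b*log(2)/9 + 7*b*log(3)/9


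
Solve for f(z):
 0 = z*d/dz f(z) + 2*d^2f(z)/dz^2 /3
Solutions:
 f(z) = C1 + C2*erf(sqrt(3)*z/2)


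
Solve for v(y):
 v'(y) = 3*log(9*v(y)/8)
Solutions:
 Integral(1/(-log(_y) - 2*log(3) + 3*log(2)), (_y, v(y)))/3 = C1 - y


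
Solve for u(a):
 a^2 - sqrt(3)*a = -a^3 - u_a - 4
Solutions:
 u(a) = C1 - a^4/4 - a^3/3 + sqrt(3)*a^2/2 - 4*a


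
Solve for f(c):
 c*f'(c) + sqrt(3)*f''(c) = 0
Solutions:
 f(c) = C1 + C2*erf(sqrt(2)*3^(3/4)*c/6)


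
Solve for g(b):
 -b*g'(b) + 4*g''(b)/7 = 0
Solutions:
 g(b) = C1 + C2*erfi(sqrt(14)*b/4)


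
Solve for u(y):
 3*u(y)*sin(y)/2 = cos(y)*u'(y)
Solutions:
 u(y) = C1/cos(y)^(3/2)


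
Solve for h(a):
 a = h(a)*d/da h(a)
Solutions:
 h(a) = -sqrt(C1 + a^2)
 h(a) = sqrt(C1 + a^2)


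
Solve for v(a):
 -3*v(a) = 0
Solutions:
 v(a) = 0


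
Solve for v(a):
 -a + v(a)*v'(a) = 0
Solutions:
 v(a) = -sqrt(C1 + a^2)
 v(a) = sqrt(C1 + a^2)


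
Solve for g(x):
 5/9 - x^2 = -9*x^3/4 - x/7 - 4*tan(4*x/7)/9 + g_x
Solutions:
 g(x) = C1 + 9*x^4/16 - x^3/3 + x^2/14 + 5*x/9 - 7*log(cos(4*x/7))/9


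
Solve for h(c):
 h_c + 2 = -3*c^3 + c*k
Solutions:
 h(c) = C1 - 3*c^4/4 + c^2*k/2 - 2*c


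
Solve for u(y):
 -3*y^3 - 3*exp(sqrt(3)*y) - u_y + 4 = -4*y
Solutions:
 u(y) = C1 - 3*y^4/4 + 2*y^2 + 4*y - sqrt(3)*exp(sqrt(3)*y)


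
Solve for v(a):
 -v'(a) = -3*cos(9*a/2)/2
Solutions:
 v(a) = C1 + sin(9*a/2)/3


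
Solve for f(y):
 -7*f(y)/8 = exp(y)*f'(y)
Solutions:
 f(y) = C1*exp(7*exp(-y)/8)


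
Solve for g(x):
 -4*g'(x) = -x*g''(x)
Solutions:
 g(x) = C1 + C2*x^5


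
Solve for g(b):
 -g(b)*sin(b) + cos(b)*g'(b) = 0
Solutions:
 g(b) = C1/cos(b)


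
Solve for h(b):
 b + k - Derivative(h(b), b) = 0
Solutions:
 h(b) = C1 + b^2/2 + b*k


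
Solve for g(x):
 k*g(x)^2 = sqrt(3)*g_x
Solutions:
 g(x) = -3/(C1 + sqrt(3)*k*x)


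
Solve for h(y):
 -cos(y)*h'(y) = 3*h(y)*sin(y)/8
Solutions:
 h(y) = C1*cos(y)^(3/8)


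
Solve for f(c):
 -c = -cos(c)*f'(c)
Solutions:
 f(c) = C1 + Integral(c/cos(c), c)


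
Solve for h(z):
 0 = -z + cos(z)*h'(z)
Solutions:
 h(z) = C1 + Integral(z/cos(z), z)


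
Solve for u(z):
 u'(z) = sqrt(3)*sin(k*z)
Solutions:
 u(z) = C1 - sqrt(3)*cos(k*z)/k


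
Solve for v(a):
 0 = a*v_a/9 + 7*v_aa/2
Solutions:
 v(a) = C1 + C2*erf(sqrt(7)*a/21)


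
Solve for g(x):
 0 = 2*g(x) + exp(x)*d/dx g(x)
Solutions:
 g(x) = C1*exp(2*exp(-x))


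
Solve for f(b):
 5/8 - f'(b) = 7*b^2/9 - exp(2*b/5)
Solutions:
 f(b) = C1 - 7*b^3/27 + 5*b/8 + 5*exp(2*b/5)/2


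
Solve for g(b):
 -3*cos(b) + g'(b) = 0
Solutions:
 g(b) = C1 + 3*sin(b)


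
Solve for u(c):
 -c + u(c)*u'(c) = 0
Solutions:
 u(c) = -sqrt(C1 + c^2)
 u(c) = sqrt(C1 + c^2)


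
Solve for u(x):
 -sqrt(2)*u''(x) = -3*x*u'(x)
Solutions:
 u(x) = C1 + C2*erfi(2^(1/4)*sqrt(3)*x/2)


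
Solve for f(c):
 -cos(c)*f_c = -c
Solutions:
 f(c) = C1 + Integral(c/cos(c), c)


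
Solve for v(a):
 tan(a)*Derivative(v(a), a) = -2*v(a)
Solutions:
 v(a) = C1/sin(a)^2


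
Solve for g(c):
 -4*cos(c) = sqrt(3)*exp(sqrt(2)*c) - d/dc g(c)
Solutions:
 g(c) = C1 + sqrt(6)*exp(sqrt(2)*c)/2 + 4*sin(c)


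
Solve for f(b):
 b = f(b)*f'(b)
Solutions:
 f(b) = -sqrt(C1 + b^2)
 f(b) = sqrt(C1 + b^2)


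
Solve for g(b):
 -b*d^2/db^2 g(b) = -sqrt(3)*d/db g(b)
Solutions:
 g(b) = C1 + C2*b^(1 + sqrt(3))


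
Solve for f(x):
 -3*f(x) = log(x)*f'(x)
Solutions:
 f(x) = C1*exp(-3*li(x))


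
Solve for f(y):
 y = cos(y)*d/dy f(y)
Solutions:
 f(y) = C1 + Integral(y/cos(y), y)


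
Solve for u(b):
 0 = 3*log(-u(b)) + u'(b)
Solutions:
 -li(-u(b)) = C1 - 3*b


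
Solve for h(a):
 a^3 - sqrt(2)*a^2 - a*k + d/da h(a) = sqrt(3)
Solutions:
 h(a) = C1 - a^4/4 + sqrt(2)*a^3/3 + a^2*k/2 + sqrt(3)*a


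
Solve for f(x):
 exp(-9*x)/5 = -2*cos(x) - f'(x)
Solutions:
 f(x) = C1 - 2*sin(x) + exp(-9*x)/45


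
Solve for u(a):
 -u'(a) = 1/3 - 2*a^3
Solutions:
 u(a) = C1 + a^4/2 - a/3


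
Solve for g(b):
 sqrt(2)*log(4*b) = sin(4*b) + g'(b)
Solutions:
 g(b) = C1 + sqrt(2)*b*(log(b) - 1) + 2*sqrt(2)*b*log(2) + cos(4*b)/4


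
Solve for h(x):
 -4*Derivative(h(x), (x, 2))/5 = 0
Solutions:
 h(x) = C1 + C2*x


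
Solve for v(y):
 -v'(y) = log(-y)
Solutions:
 v(y) = C1 - y*log(-y) + y


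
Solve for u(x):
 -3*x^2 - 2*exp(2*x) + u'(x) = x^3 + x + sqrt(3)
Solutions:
 u(x) = C1 + x^4/4 + x^3 + x^2/2 + sqrt(3)*x + exp(2*x)


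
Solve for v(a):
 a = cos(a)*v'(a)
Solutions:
 v(a) = C1 + Integral(a/cos(a), a)


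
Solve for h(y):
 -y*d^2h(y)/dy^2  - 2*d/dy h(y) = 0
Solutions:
 h(y) = C1 + C2/y


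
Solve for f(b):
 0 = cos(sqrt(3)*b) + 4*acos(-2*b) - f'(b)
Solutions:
 f(b) = C1 + 4*b*acos(-2*b) + 2*sqrt(1 - 4*b^2) + sqrt(3)*sin(sqrt(3)*b)/3
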